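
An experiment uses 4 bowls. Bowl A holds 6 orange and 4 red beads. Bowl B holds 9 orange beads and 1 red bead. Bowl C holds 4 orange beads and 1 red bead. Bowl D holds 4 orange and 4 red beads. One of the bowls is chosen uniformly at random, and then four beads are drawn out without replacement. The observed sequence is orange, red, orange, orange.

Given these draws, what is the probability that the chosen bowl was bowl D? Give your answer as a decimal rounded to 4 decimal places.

The likelihood of the observed sequence under each hypothesis: P(data | bowl A) = (6/10)(4/9)(5/8)(4/7) = 2/21; P(data | bowl B) = (9/10)(1/9)(8/8)(7/7) = 1/10; P(data | bowl C) = (4/5)(1/4)(3/3)(2/2) = 1/5; P(data | bowl D) = (4/8)(4/7)(3/6)(2/5) = 2/35.
The prior-weighted likelihoods are 1/4 · 2/21 = 1/42, 1/4 · 1/10 = 1/40, 1/4 · 1/5 = 1/20, 1/4 · 2/35 = 1/70; with total 19/168.
By Bayes' rule, P(bowl D | data) = (1/70) / (19/168) = 12/95.

0.1263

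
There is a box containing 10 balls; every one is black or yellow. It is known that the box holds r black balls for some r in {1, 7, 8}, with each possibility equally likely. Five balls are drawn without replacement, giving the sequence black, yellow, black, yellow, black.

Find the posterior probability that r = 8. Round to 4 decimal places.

0.3478

Under each hypothesis, the probability of the observed sequence is: P(data | r = 1) = (1/10)(9/9)(0/8) = 0; P(data | r = 7) = (7/10)(3/9)(6/8)(2/7)(5/6) = 0.041667; P(data | r = 8) = (8/10)(2/9)(7/8)(1/7)(6/6) = 0.022222.
Multiplying each by its prior: 1/3 · 0 = 0, 1/3 · 0.041667 = 0.013889, 1/3 · 0.022222 = 0.0074074; these sum to 0.021296.
Hence P(r = 8 | data) = (0.0074074) / (0.021296) = 0.34783.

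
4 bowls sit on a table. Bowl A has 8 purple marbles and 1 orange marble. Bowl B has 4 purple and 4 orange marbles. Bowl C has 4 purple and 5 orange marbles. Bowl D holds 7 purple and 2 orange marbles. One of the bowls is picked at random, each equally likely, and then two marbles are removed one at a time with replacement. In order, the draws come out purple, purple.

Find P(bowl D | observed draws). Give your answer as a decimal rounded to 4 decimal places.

The likelihood of the observed sequence under each hypothesis: P(data | bowl A) = (8/9)(8/9) = 64/81; P(data | bowl B) = (4/8)(4/8) = 1/4; P(data | bowl C) = (4/9)(4/9) = 16/81; P(data | bowl D) = (7/9)(7/9) = 49/81.
Weighting by the prior gives 1/4 · 64/81 = 16/81, 1/4 · 1/4 = 1/16, 1/4 · 16/81 = 4/81, 1/4 · 49/81 = 49/324; summing to 199/432.
Hence P(bowl D | data) = (49/324) / (199/432) = 196/597.

0.3283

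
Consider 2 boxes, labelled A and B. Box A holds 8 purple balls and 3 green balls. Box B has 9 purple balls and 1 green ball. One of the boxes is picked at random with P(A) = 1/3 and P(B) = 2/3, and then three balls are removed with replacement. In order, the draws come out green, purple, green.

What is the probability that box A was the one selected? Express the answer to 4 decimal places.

0.7503

The likelihood of the observed sequence under each hypothesis: P(data | box A) = (3/11)(8/11)(3/11) = 0.054095; P(data | box B) = (1/10)(9/10)(1/10) = 0.009.
The prior-weighted likelihoods are 1/3 · 0.054095 = 0.018032, 2/3 · 0.009 = 0.006; summing to 0.024032.
By Bayes' rule, P(box A | data) = (0.018032) / (0.024032) = 0.75033.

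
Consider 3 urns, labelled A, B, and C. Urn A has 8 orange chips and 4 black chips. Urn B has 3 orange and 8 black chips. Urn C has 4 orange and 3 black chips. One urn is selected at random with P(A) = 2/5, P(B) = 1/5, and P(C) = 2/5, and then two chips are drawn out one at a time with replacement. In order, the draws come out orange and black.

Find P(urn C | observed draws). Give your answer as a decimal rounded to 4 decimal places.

Under each hypothesis, the probability of the observed sequence is: P(data | urn A) = (8/12)(4/12) = 0.22222; P(data | urn B) = (3/11)(8/11) = 0.19835; P(data | urn C) = (4/7)(3/7) = 0.2449.
Weighting by the prior gives 2/5 · 0.22222 = 0.088889, 1/5 · 0.19835 = 0.039669, 2/5 · 0.2449 = 0.097959; summing to 0.22652.
Therefore the posterior P(urn C | data) = (0.097959) / (0.22652) = 0.43246.

0.4325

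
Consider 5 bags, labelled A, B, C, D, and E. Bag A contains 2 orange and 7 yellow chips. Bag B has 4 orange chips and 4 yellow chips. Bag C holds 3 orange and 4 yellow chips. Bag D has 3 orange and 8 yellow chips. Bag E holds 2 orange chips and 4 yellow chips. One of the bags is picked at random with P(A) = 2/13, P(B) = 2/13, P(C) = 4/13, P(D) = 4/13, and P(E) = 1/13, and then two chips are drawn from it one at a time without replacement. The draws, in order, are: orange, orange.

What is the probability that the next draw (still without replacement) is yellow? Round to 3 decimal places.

0.790

The likelihood of the observed sequence under each hypothesis: P(data | bag A) = (2/9)(1/8) = 0.027778; P(data | bag B) = (4/8)(3/7) = 0.21429; P(data | bag C) = (3/7)(2/6) = 0.14286; P(data | bag D) = (3/11)(2/10) = 0.054545; P(data | bag E) = (2/6)(1/5) = 0.066667.
Multiplying each by its prior: 2/13 · 0.027778 = 0.0042735, 2/13 · 0.21429 = 0.032967, 4/13 · 0.14286 = 0.043956, 4/13 · 0.054545 = 0.016783, 1/13 · 0.066667 = 0.0051282; these sum to 0.10311.
Normalising, the posterior is P(bag A | data) = 0.041447, P(bag B | data) = 0.31973, P(bag C | data) = 0.42631, P(bag D | data) = 0.16277, P(bag E | data) = 0.049736.
The predictive probability is P(yellow next | data) = (1)(0.041447) + (2/3)(0.31973) + (4/5)(0.42631) + (8/9)(0.16277) + (1)(0.049736) = 0.79007.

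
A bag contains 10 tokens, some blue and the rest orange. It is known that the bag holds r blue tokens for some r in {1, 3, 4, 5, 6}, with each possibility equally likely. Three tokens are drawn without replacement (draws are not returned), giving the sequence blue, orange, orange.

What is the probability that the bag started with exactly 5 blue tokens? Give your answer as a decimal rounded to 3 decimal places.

Under each hypothesis, the probability of the observed sequence is: P(data | r = 1) = (1/10)(9/9)(8/8) = 1/10; P(data | r = 3) = (3/10)(7/9)(6/8) = 7/40; P(data | r = 4) = (4/10)(6/9)(5/8) = 1/6; P(data | r = 5) = (5/10)(5/9)(4/8) = 5/36; P(data | r = 6) = (6/10)(4/9)(3/8) = 1/10.
The prior-weighted likelihoods are 1/5 · 1/10 = 1/50, 1/5 · 7/40 = 7/200, 1/5 · 1/6 = 1/30, 1/5 · 5/36 = 1/36, 1/5 · 1/10 = 1/50; these sum to 49/360.
Therefore the posterior P(r = 5 | data) = (1/36) / (49/360) = 10/49.

0.204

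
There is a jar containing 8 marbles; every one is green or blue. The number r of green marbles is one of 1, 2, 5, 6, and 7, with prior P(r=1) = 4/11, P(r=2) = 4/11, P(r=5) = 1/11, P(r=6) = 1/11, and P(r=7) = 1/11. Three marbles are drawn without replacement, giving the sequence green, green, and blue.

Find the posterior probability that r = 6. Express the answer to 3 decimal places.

Compute the likelihood of the observed sequence for each case: P(data | r = 1) = (1/8)(0/7) = 0; P(data | r = 2) = (2/8)(1/7)(6/6) = 1/28; P(data | r = 5) = (5/8)(4/7)(3/6) = 5/28; P(data | r = 6) = (6/8)(5/7)(2/6) = 5/28; P(data | r = 7) = (7/8)(6/7)(1/6) = 1/8.
Multiplying each by its prior: 4/11 · 0 = 0, 4/11 · 1/28 = 1/77, 1/11 · 5/28 = 5/308, 1/11 · 5/28 = 5/308, 1/11 · 1/8 = 1/88; summing to 5/88.
By Bayes' rule, P(r = 6 | data) = (5/308) / (5/88) = 2/7.

0.286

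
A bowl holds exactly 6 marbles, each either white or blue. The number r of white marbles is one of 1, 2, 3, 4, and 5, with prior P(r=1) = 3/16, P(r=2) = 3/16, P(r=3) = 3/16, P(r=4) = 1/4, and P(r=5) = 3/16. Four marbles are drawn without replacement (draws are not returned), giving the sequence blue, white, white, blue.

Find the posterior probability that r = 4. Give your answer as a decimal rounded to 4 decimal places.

0.3478

Compute the likelihood of the observed sequence for each case: P(data | r = 1) = (5/6)(1/5)(0/4) = 0; P(data | r = 2) = (4/6)(2/5)(1/4)(3/3) = 1/15; P(data | r = 3) = (3/6)(3/5)(2/4)(2/3) = 1/10; P(data | r = 4) = (2/6)(4/5)(3/4)(1/3) = 1/15; P(data | r = 5) = (1/6)(5/5)(4/4)(0/3) = 0.
Weighting by the prior gives 3/16 · 0 = 0, 3/16 · 1/15 = 1/80, 3/16 · 1/10 = 3/160, 1/4 · 1/15 = 1/60, 3/16 · 0 = 0; with total 23/480.
Therefore the posterior P(r = 4 | data) = (1/60) / (23/480) = 8/23.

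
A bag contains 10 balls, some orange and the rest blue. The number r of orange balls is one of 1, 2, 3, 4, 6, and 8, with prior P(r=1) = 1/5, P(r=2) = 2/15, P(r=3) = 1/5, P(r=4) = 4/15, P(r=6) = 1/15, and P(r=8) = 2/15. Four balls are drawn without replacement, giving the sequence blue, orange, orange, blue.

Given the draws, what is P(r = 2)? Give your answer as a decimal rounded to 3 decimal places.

0.075

Compute the likelihood of the observed sequence for each case: P(data | r = 1) = (9/10)(1/9)(0/8) = 0; P(data | r = 2) = (8/10)(2/9)(1/8)(7/7) = 0.022222; P(data | r = 3) = (7/10)(3/9)(2/8)(6/7) = 0.05; P(data | r = 4) = (6/10)(4/9)(3/8)(5/7) = 0.071429; P(data | r = 6) = (4/10)(6/9)(5/8)(3/7) = 0.071429; P(data | r = 8) = (2/10)(8/9)(7/8)(1/7) = 0.022222.
Multiplying each by its prior: 1/5 · 0 = 0, 2/15 · 0.022222 = 0.002963, 1/5 · 0.05 = 0.01, 4/15 · 0.071429 = 0.019048, 1/15 · 0.071429 = 0.0047619, 2/15 · 0.022222 = 0.002963; summing to 0.039735.
By Bayes' rule, P(r = 2 | data) = (0.002963) / (0.039735) = 0.074567.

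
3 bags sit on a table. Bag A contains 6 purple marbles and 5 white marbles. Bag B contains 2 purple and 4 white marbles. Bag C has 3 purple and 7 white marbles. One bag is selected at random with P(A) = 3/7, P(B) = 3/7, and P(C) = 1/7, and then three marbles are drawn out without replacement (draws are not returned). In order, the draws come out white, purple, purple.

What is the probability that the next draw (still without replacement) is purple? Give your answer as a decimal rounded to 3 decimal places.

0.330

Compute the likelihood of the observed sequence for each case: P(data | bag A) = (5/11)(6/10)(5/9) = 0.15152; P(data | bag B) = (4/6)(2/5)(1/4) = 0.066667; P(data | bag C) = (7/10)(3/9)(2/8) = 0.058333.
Weighting by the prior gives 3/7 · 0.15152 = 0.064935, 3/7 · 0.066667 = 0.028571, 1/7 · 0.058333 = 0.0083333; summing to 0.10184.
Normalising, the posterior is P(bag A | data) = 0.63762, P(bag B | data) = 0.28055, P(bag C | data) = 0.081828.
The predictive probability is P(purple next | data) = (1/2)(0.63762) + (0)(0.28055) + (1/7)(0.081828) = 0.3305.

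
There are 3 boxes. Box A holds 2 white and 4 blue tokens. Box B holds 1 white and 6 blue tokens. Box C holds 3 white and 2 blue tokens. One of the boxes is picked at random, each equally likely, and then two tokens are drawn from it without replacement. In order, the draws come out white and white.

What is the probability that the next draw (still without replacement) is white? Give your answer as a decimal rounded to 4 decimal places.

Compute the likelihood of the observed sequence for each case: P(data | box A) = (2/6)(1/5) = 1/15; P(data | box B) = (1/7)(0/6) = 0; P(data | box C) = (3/5)(2/4) = 3/10.
Multiplying each by its prior: 1/3 · 1/15 = 1/45, 1/3 · 0 = 0, 1/3 · 3/10 = 1/10; with total 11/90.
Normalising, the posterior is P(box A | data) = 2/11, P(box B | data) = 0, P(box C | data) = 9/11.
So P(white next | data) = Σ P(white next | H) P(H | data) = (0)(2/11) + (1/3)(9/11) = 3/11.

0.2727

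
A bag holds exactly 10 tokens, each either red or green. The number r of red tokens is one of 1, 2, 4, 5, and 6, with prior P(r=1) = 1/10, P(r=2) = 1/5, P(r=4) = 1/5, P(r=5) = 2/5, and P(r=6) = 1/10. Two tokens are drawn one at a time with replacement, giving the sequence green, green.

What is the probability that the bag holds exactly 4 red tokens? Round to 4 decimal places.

0.1814

Under each hypothesis, the probability of the observed sequence is: P(data | r = 1) = (9/10)(9/10) = 81/100; P(data | r = 2) = (8/10)(8/10) = 16/25; P(data | r = 4) = (6/10)(6/10) = 9/25; P(data | r = 5) = (5/10)(5/10) = 1/4; P(data | r = 6) = (4/10)(4/10) = 4/25.
The prior-weighted likelihoods are 1/10 · 81/100 = 81/1000, 1/5 · 16/25 = 16/125, 1/5 · 9/25 = 9/125, 2/5 · 1/4 = 1/10, 1/10 · 4/25 = 2/125; with total 397/1000.
So P(r = 4 | data) = (9/125) / (397/1000) = 72/397.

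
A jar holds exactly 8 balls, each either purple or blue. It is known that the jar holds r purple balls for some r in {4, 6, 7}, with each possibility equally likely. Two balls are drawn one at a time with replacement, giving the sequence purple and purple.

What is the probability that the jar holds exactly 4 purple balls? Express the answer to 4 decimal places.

For each hypothesis, P(data | H) works out to: P(data | r = 4) = (4/8)(4/8) = 1/4; P(data | r = 6) = (6/8)(6/8) = 9/16; P(data | r = 7) = (7/8)(7/8) = 49/64.
Weighting by the prior gives 1/3 · 1/4 = 1/12, 1/3 · 9/16 = 3/16, 1/3 · 49/64 = 49/192; these sum to 101/192.
So P(r = 4 | data) = (1/12) / (101/192) = 16/101.

0.1584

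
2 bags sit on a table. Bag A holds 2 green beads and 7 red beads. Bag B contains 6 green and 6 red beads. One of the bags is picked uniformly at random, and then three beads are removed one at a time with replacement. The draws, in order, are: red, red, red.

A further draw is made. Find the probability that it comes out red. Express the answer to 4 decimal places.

For each hypothesis, P(data | H) works out to: P(data | bag A) = (7/9)(7/9)(7/9) = 0.47051; P(data | bag B) = (6/12)(6/12)(6/12) = 0.125.
The prior-weighted likelihoods are 1/2 · 0.47051 = 0.23525, 1/2 · 0.125 = 0.0625; summing to 0.29775.
The posterior is then P(bag A | data) = 0.7901, P(bag B | data) = 0.2099.
So P(red next | data) = Σ P(red next | H) P(H | data) = (7/9)(0.7901) + (1/2)(0.2099) = 0.71947.

0.7195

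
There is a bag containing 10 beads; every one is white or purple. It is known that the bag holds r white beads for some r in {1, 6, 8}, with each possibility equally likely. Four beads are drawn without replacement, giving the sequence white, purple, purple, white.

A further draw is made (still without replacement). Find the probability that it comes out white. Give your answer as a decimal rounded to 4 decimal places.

For each hypothesis, P(data | H) works out to: P(data | r = 1) = (1/10)(9/9)(8/8)(0/7) = 0; P(data | r = 6) = (6/10)(4/9)(3/8)(5/7) = 0.071429; P(data | r = 8) = (8/10)(2/9)(1/8)(7/7) = 0.022222.
Weighting by the prior gives 1/3 · 0 = 0, 1/3 · 0.071429 = 0.02381, 1/3 · 0.022222 = 0.0074074; summing to 0.031217.
Dividing through by the total gives posterior P(r = 1 | data) = 0, P(r = 6 | data) = 0.76271, P(r = 8 | data) = 0.23729.
The predictive probability is P(white next | data) = (2/3)(0.76271) + (1)(0.23729) = 0.74576.

0.7458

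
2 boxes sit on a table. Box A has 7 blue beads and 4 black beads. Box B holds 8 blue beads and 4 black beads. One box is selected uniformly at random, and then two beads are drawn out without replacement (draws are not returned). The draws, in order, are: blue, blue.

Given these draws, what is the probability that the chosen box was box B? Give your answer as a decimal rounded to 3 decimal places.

0.526

Under each hypothesis, the probability of the observed sequence is: P(data | box A) = (7/11)(6/10) = 21/55; P(data | box B) = (8/12)(7/11) = 14/33.
Weighting by the prior gives 1/2 · 21/55 = 21/110, 1/2 · 14/33 = 7/33; summing to 133/330.
Therefore the posterior P(box B | data) = (7/33) / (133/330) = 10/19.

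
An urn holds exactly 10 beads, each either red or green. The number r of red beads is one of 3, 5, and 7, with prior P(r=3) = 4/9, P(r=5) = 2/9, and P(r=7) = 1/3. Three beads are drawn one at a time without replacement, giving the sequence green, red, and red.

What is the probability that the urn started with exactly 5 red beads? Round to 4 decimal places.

The likelihood of the observed sequence under each hypothesis: P(data | r = 3) = (7/10)(3/9)(2/8) = 0.058333; P(data | r = 5) = (5/10)(5/9)(4/8) = 0.13889; P(data | r = 7) = (3/10)(7/9)(6/8) = 0.175.
Multiplying each by its prior: 4/9 · 0.058333 = 0.025926, 2/9 · 0.13889 = 0.030864, 1/3 · 0.175 = 0.058333; these sum to 0.11512.
By Bayes' rule, P(r = 5 | data) = (0.030864) / (0.11512) = 0.2681.

0.2681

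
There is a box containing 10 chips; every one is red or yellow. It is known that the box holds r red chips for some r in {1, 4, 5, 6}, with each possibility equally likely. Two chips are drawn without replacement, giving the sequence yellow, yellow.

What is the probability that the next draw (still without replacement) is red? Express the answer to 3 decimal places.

0.340

Under each hypothesis, the probability of the observed sequence is: P(data | r = 1) = (9/10)(8/9) = 4/5; P(data | r = 4) = (6/10)(5/9) = 1/3; P(data | r = 5) = (5/10)(4/9) = 2/9; P(data | r = 6) = (4/10)(3/9) = 2/15.
The prior-weighted likelihoods are 1/4 · 4/5 = 1/5, 1/4 · 1/3 = 1/12, 1/4 · 2/9 = 1/18, 1/4 · 2/15 = 1/30; these sum to 67/180.
The posterior is then P(r = 1 | data) = 36/67, P(r = 4 | data) = 15/67, P(r = 5 | data) = 10/67, P(r = 6 | data) = 6/67.
Averaging over the posterior, P(red next | data) = (1/8)(36/67) + (1/2)(15/67) + (5/8)(10/67) + (3/4)(6/67) = 91/268.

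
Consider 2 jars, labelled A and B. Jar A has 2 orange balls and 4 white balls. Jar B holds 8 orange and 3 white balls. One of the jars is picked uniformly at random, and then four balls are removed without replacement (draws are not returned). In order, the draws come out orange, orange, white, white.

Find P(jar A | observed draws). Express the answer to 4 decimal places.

0.6111

For each hypothesis, P(data | H) works out to: P(data | jar A) = (2/6)(1/5)(4/4)(3/3) = 1/15; P(data | jar B) = (8/11)(7/10)(3/9)(2/8) = 7/165.
Weighting by the prior gives 1/2 · 1/15 = 1/30, 1/2 · 7/165 = 7/330; these sum to 3/55.
Hence P(jar A | data) = (1/30) / (3/55) = 11/18.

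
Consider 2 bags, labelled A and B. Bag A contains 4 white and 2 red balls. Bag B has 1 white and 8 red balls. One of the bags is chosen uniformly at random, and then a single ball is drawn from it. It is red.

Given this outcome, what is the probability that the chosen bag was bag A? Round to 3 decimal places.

For each hypothesis, P(data | H) works out to: P(data | bag A) = (2/6) = 1/3; P(data | bag B) = (8/9) = 8/9.
The prior-weighted likelihoods are 1/2 · 1/3 = 1/6, 1/2 · 8/9 = 4/9; with total 11/18.
Therefore the posterior P(bag A | data) = (1/6) / (11/18) = 3/11.

0.273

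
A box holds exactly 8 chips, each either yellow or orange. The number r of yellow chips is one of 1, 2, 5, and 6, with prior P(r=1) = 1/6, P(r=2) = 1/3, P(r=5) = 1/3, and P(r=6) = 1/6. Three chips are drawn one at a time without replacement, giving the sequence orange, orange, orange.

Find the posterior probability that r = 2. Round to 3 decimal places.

0.519

For each hypothesis, P(data | H) works out to: P(data | r = 1) = (7/8)(6/7)(5/6) = 5/8; P(data | r = 2) = (6/8)(5/7)(4/6) = 5/14; P(data | r = 5) = (3/8)(2/7)(1/6) = 1/56; P(data | r = 6) = (2/8)(1/7)(0/6) = 0.
The prior-weighted likelihoods are 1/6 · 5/8 = 5/48, 1/3 · 5/14 = 5/42, 1/3 · 1/56 = 1/168, 1/6 · 0 = 0; with total 11/48.
Hence P(r = 2 | data) = (5/42) / (11/48) = 40/77.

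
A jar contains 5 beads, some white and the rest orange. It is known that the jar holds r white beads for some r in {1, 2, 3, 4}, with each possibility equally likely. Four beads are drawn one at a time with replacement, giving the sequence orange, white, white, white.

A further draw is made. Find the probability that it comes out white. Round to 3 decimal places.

0.644

Under each hypothesis, the probability of the observed sequence is: P(data | r = 1) = (4/5)(1/5)(1/5)(1/5) = 0.0064; P(data | r = 2) = (3/5)(2/5)(2/5)(2/5) = 0.0384; P(data | r = 3) = (2/5)(3/5)(3/5)(3/5) = 0.0864; P(data | r = 4) = (1/5)(4/5)(4/5)(4/5) = 0.1024.
Multiplying each by its prior: 1/4 · 0.0064 = 0.0016, 1/4 · 0.0384 = 0.0096, 1/4 · 0.0864 = 0.0216, 1/4 · 0.1024 = 0.0256; with total 0.0584.
Normalising, the posterior is P(r = 1 | data) = 0.027397, P(r = 2 | data) = 0.16438, P(r = 3 | data) = 0.36986, P(r = 4 | data) = 0.43836.
The predictive probability is P(white next | data) = (1/5)(0.027397) + (2/5)(0.16438) + (3/5)(0.36986) + (4/5)(0.43836) = 0.64384.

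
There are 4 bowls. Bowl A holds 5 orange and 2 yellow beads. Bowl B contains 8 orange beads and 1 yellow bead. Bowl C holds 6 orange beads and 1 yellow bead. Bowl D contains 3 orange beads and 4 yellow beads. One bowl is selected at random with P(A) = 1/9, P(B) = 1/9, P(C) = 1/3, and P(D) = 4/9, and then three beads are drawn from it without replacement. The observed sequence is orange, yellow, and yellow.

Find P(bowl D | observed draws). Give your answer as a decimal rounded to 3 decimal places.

0.935

Compute the likelihood of the observed sequence for each case: P(data | bowl A) = (5/7)(2/6)(1/5) = 1/21; P(data | bowl B) = (8/9)(1/8)(0/7) = 0; P(data | bowl C) = (6/7)(1/6)(0/5) = 0; P(data | bowl D) = (3/7)(4/6)(3/5) = 6/35.
The prior-weighted likelihoods are 1/9 · 1/21 = 1/189, 1/9 · 0 = 0, 1/3 · 0 = 0, 4/9 · 6/35 = 8/105; with total 11/135.
Hence P(bowl D | data) = (8/105) / (11/135) = 72/77.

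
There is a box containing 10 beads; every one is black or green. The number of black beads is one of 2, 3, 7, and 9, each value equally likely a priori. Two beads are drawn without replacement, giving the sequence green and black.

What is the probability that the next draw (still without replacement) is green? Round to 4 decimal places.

0.5224

Compute the likelihood of the observed sequence for each case: P(data | r = 2) = (8/10)(2/9) = 8/45; P(data | r = 3) = (7/10)(3/9) = 7/30; P(data | r = 7) = (3/10)(7/9) = 7/30; P(data | r = 9) = (1/10)(9/9) = 1/10.
Weighting by the prior gives 1/4 · 8/45 = 2/45, 1/4 · 7/30 = 7/120, 1/4 · 7/30 = 7/120, 1/4 · 1/10 = 1/40; with total 67/360.
Normalising, the posterior is P(r = 2 | data) = 16/67, P(r = 3 | data) = 21/67, P(r = 7 | data) = 21/67, P(r = 9 | data) = 9/67.
So P(green next | data) = Σ P(green next | H) P(H | data) = (7/8)(16/67) + (3/4)(21/67) + (1/4)(21/67) + (0)(9/67) = 35/67.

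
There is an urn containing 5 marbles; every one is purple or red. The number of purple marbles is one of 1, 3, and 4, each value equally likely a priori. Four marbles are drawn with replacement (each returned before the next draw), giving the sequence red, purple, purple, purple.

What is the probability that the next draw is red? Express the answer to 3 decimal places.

0.308

For each hypothesis, P(data | H) works out to: P(data | r = 1) = (4/5)(1/5)(1/5)(1/5) = 0.0064; P(data | r = 3) = (2/5)(3/5)(3/5)(3/5) = 0.0864; P(data | r = 4) = (1/5)(4/5)(4/5)(4/5) = 0.1024.
The prior-weighted likelihoods are 1/3 · 0.0064 = 0.0021333, 1/3 · 0.0864 = 0.0288, 1/3 · 0.1024 = 0.034133; summing to 0.065067.
The posterior is then P(r = 1 | data) = 0.032787, P(r = 3 | data) = 0.44262, P(r = 4 | data) = 0.52459.
So P(red next | data) = Σ P(red next | H) P(H | data) = (4/5)(0.032787) + (2/5)(0.44262) + (1/5)(0.52459) = 0.3082.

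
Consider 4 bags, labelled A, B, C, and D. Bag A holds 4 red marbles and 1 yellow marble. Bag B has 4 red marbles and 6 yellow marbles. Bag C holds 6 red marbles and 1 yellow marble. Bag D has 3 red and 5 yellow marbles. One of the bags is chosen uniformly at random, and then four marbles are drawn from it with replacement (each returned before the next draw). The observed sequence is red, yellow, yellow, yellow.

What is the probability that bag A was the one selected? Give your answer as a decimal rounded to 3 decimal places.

The likelihood of the observed sequence under each hypothesis: P(data | bag A) = (4/5)(1/5)(1/5)(1/5) = 0.0064; P(data | bag B) = (4/10)(6/10)(6/10)(6/10) = 0.0864; P(data | bag C) = (6/7)(1/7)(1/7)(1/7) = 0.002499; P(data | bag D) = (3/8)(5/8)(5/8)(5/8) = 0.091553.
Weighting by the prior gives 1/4 · 0.0064 = 0.0016, 1/4 · 0.0864 = 0.0216, 1/4 · 0.002499 = 0.00062474, 1/4 · 0.091553 = 0.022888; with total 0.046713.
Therefore the posterior P(bag A | data) = (0.0016) / (0.046713) = 0.034252.

0.034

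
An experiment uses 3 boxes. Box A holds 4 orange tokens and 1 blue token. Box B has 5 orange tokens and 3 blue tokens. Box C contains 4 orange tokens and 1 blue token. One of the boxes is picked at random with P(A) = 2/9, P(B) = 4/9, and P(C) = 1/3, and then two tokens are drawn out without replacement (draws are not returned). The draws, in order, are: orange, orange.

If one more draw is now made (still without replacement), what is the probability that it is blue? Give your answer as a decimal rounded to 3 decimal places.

0.387

The likelihood of the observed sequence under each hypothesis: P(data | box A) = (4/5)(3/4) = 3/5; P(data | box B) = (5/8)(4/7) = 5/14; P(data | box C) = (4/5)(3/4) = 3/5.
Multiplying each by its prior: 2/9 · 3/5 = 2/15, 4/9 · 5/14 = 10/63, 1/3 · 3/5 = 1/5; with total 31/63.
Dividing through by the total gives posterior P(box A | data) = 42/155, P(box B | data) = 10/31, P(box C | data) = 63/155.
So P(blue next | data) = Σ P(blue next | H) P(H | data) = (1/3)(42/155) + (1/2)(10/31) + (1/3)(63/155) = 12/31.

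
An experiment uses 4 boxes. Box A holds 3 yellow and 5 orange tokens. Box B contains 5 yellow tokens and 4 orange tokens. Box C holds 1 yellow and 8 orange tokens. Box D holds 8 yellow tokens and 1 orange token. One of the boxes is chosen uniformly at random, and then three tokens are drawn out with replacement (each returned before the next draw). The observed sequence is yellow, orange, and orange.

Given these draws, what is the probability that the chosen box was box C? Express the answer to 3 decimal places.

For each hypothesis, P(data | H) works out to: P(data | box A) = (3/8)(5/8)(5/8) = 0.14648; P(data | box B) = (5/9)(4/9)(4/9) = 0.10974; P(data | box C) = (1/9)(8/9)(8/9) = 0.087791; P(data | box D) = (8/9)(1/9)(1/9) = 0.010974.
Multiplying each by its prior: 1/4 · 0.14648 = 0.036621, 1/4 · 0.10974 = 0.027435, 1/4 · 0.087791 = 0.021948, 1/4 · 0.010974 = 0.0027435; with total 0.088747.
By Bayes' rule, P(box C | data) = (0.021948) / (0.088747) = 0.24731.

0.247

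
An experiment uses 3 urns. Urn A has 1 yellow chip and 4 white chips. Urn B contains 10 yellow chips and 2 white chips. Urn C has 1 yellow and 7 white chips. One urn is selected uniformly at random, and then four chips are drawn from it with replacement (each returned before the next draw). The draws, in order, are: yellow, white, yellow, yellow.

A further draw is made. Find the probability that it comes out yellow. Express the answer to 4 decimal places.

0.7830

Under each hypothesis, the probability of the observed sequence is: P(data | urn A) = (1/5)(4/5)(1/5)(1/5) = 0.0064; P(data | urn B) = (10/12)(2/12)(10/12)(10/12) = 0.096451; P(data | urn C) = (1/8)(7/8)(1/8)(1/8) = 0.001709.
The prior-weighted likelihoods are 1/3 · 0.0064 = 0.0021333, 1/3 · 0.096451 = 0.03215, 1/3 · 0.001709 = 0.00056966; summing to 0.034853.
Dividing through by the total gives posterior P(urn A | data) = 0.061209, P(urn B | data) = 0.92245, P(urn C | data) = 0.016345.
So P(yellow next | data) = Σ P(yellow next | H) P(H | data) = (1/5)(0.061209) + (5/6)(0.92245) + (1/8)(0.016345) = 0.78299.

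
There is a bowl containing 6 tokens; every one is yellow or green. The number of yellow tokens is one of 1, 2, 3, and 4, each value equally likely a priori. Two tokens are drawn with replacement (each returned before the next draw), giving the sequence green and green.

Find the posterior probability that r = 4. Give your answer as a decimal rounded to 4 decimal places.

The likelihood of the observed sequence under each hypothesis: P(data | r = 1) = (5/6)(5/6) = 25/36; P(data | r = 2) = (4/6)(4/6) = 4/9; P(data | r = 3) = (3/6)(3/6) = 1/4; P(data | r = 4) = (2/6)(2/6) = 1/9.
Weighting by the prior gives 1/4 · 25/36 = 25/144, 1/4 · 4/9 = 1/9, 1/4 · 1/4 = 1/16, 1/4 · 1/9 = 1/36; these sum to 3/8.
Therefore the posterior P(r = 4 | data) = (1/36) / (3/8) = 2/27.

0.0741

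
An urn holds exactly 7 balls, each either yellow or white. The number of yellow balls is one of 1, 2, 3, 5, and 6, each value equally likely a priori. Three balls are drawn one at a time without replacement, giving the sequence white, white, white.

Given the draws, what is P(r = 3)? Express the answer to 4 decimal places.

0.1176

Compute the likelihood of the observed sequence for each case: P(data | r = 1) = (6/7)(5/6)(4/5) = 4/7; P(data | r = 2) = (5/7)(4/6)(3/5) = 2/7; P(data | r = 3) = (4/7)(3/6)(2/5) = 4/35; P(data | r = 5) = (2/7)(1/6)(0/5) = 0; P(data | r = 6) = (1/7)(0/6) = 0.
Multiplying each by its prior: 1/5 · 4/7 = 4/35, 1/5 · 2/7 = 2/35, 1/5 · 4/35 = 4/175, 1/5 · 0 = 0, 1/5 · 0 = 0; with total 34/175.
Hence P(r = 3 | data) = (4/175) / (34/175) = 2/17.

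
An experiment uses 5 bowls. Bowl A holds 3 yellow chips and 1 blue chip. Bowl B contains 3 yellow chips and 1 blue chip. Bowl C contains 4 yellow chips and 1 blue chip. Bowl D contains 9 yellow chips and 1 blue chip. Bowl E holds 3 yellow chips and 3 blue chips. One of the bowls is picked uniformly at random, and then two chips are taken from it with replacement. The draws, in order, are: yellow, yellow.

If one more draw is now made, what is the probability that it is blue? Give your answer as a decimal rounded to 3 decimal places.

0.218

For each hypothesis, P(data | H) works out to: P(data | bowl A) = (3/4)(3/4) = 9/16; P(data | bowl B) = (3/4)(3/4) = 9/16; P(data | bowl C) = (4/5)(4/5) = 16/25; P(data | bowl D) = (9/10)(9/10) = 81/100; P(data | bowl E) = (3/6)(3/6) = 1/4.
Weighting by the prior gives 1/5 · 9/16 = 9/80, 1/5 · 9/16 = 9/80, 1/5 · 16/25 = 16/125, 1/5 · 81/100 = 81/500, 1/5 · 1/4 = 1/20; these sum to 113/200.
The posterior is then P(bowl A | data) = 0.19912, P(bowl B | data) = 0.19912, P(bowl C | data) = 0.22655, P(bowl D | data) = 0.28673, P(bowl E | data) = 0.088496.
The predictive probability is P(blue next | data) = (1/4)(0.19912) + (1/4)(0.19912) + (1/5)(0.22655) + (1/10)(0.28673) + (1/2)(0.088496) = 0.21779.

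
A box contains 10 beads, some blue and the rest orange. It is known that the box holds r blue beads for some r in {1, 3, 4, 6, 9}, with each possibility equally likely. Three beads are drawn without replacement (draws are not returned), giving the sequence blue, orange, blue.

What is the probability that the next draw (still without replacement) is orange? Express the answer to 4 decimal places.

0.4538

Compute the likelihood of the observed sequence for each case: P(data | r = 1) = (1/10)(9/9)(0/8) = 0; P(data | r = 3) = (3/10)(7/9)(2/8) = 7/120; P(data | r = 4) = (4/10)(6/9)(3/8) = 1/10; P(data | r = 6) = (6/10)(4/9)(5/8) = 1/6; P(data | r = 9) = (9/10)(1/9)(8/8) = 1/10.
Weighting by the prior gives 1/5 · 0 = 0, 1/5 · 7/120 = 7/600, 1/5 · 1/10 = 1/50, 1/5 · 1/6 = 1/30, 1/5 · 1/10 = 1/50; these sum to 17/200.
Dividing through by the total gives posterior P(r = 1 | data) = 0, P(r = 3 | data) = 7/51, P(r = 4 | data) = 4/17, P(r = 6 | data) = 20/51, P(r = 9 | data) = 4/17.
So P(orange next | data) = Σ P(orange next | H) P(H | data) = (6/7)(7/51) + (5/7)(4/17) + (3/7)(20/51) + (0)(4/17) = 54/119.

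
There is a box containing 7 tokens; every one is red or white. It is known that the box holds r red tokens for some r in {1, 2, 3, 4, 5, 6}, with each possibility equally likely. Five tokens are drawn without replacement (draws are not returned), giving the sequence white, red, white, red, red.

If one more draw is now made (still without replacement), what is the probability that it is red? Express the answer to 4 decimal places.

For each hypothesis, P(data | H) works out to: P(data | r = 1) = (6/7)(1/6)(5/5)(0/4) = 0; P(data | r = 2) = (5/7)(2/6)(4/5)(1/4)(0/3) = 0; P(data | r = 3) = (4/7)(3/6)(3/5)(2/4)(1/3) = 1/35; P(data | r = 4) = (3/7)(4/6)(2/5)(3/4)(2/3) = 2/35; P(data | r = 5) = (2/7)(5/6)(1/5)(4/4)(3/3) = 1/21; P(data | r = 6) = (1/7)(6/6)(0/5) = 0.
Weighting by the prior gives 1/6 · 0 = 0, 1/6 · 0 = 0, 1/6 · 1/35 = 1/210, 1/6 · 2/35 = 1/105, 1/6 · 1/21 = 1/126, 1/6 · 0 = 0; with total 1/45.
Dividing through by the total gives posterior P(r = 1 | data) = 0, P(r = 2 | data) = 0, P(r = 3 | data) = 3/14, P(r = 4 | data) = 3/7, P(r = 5 | data) = 5/14, P(r = 6 | data) = 0.
The predictive probability is P(red next | data) = (0)(3/14) + (1/2)(3/7) + (1)(5/14) = 4/7.

0.5714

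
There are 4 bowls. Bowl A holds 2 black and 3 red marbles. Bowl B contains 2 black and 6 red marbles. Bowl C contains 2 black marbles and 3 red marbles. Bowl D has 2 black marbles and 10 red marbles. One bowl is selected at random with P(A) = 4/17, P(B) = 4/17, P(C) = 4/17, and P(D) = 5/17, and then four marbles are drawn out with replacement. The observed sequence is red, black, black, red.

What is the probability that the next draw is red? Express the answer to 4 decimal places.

0.6625

Under each hypothesis, the probability of the observed sequence is: P(data | bowl A) = (3/5)(2/5)(2/5)(3/5) = 0.0576; P(data | bowl B) = (6/8)(2/8)(2/8)(6/8) = 0.035156; P(data | bowl C) = (3/5)(2/5)(2/5)(3/5) = 0.0576; P(data | bowl D) = (10/12)(2/12)(2/12)(10/12) = 0.01929.
The prior-weighted likelihoods are 4/17 · 0.0576 = 0.013553, 4/17 · 0.035156 = 0.0082721, 4/17 · 0.0576 = 0.013553, 5/17 · 0.01929 = 0.0056736; summing to 0.041052.
Normalising, the posterior is P(bowl A | data) = 0.33014, P(bowl B | data) = 0.2015, P(bowl C | data) = 0.33014, P(bowl D | data) = 0.13821.
Averaging over the posterior, P(red next | data) = (3/5)(0.33014) + (3/4)(0.2015) + (3/5)(0.33014) + (5/6)(0.13821) = 0.66247.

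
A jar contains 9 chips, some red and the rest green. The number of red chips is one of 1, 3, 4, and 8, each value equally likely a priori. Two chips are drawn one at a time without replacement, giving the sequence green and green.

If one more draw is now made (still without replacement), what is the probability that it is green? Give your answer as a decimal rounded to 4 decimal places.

0.6954

Under each hypothesis, the probability of the observed sequence is: P(data | r = 1) = (8/9)(7/8) = 7/9; P(data | r = 3) = (6/9)(5/8) = 5/12; P(data | r = 4) = (5/9)(4/8) = 5/18; P(data | r = 8) = (1/9)(0/8) = 0.
Multiplying each by its prior: 1/4 · 7/9 = 7/36, 1/4 · 5/12 = 5/48, 1/4 · 5/18 = 5/72, 1/4 · 0 = 0; with total 53/144.
Dividing through by the total gives posterior P(r = 1 | data) = 28/53, P(r = 3 | data) = 15/53, P(r = 4 | data) = 10/53, P(r = 8 | data) = 0.
Averaging over the posterior, P(green next | data) = (6/7)(28/53) + (4/7)(15/53) + (3/7)(10/53) = 258/371.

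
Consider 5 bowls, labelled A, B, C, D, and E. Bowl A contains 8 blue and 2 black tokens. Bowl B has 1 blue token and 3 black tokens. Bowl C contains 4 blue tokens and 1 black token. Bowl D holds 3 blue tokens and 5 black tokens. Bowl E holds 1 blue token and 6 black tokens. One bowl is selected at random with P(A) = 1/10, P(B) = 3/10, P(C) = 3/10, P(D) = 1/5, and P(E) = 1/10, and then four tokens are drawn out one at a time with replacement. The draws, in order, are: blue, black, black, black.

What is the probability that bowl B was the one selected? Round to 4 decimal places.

0.5144

Compute the likelihood of the observed sequence for each case: P(data | bowl A) = (8/10)(2/10)(2/10)(2/10) = 0.0064; P(data | bowl B) = (1/4)(3/4)(3/4)(3/4) = 0.10547; P(data | bowl C) = (4/5)(1/5)(1/5)(1/5) = 0.0064; P(data | bowl D) = (3/8)(5/8)(5/8)(5/8) = 0.091553; P(data | bowl E) = (1/7)(6/7)(6/7)(6/7) = 0.089963.
Multiplying each by its prior: 1/10 · 0.0064 = 0.00064, 3/10 · 0.10547 = 0.031641, 3/10 · 0.0064 = 0.00192, 1/5 · 0.091553 = 0.018311, 1/10 · 0.089963 = 0.0089963; with total 0.061507.
Therefore the posterior P(bowl B | data) = (0.031641) / (0.061507) = 0.51442.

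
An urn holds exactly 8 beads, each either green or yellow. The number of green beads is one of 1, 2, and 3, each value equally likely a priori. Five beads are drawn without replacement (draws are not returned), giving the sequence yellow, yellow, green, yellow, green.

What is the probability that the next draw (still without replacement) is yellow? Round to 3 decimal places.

0.800

Under each hypothesis, the probability of the observed sequence is: P(data | r = 1) = (7/8)(6/7)(1/6)(5/5)(0/4) = 0; P(data | r = 2) = (6/8)(5/7)(2/6)(4/5)(1/4) = 1/28; P(data | r = 3) = (5/8)(4/7)(3/6)(3/5)(2/4) = 3/56.
The prior-weighted likelihoods are 1/3 · 0 = 0, 1/3 · 1/28 = 1/84, 1/3 · 3/56 = 1/56; summing to 5/168.
The posterior is then P(r = 1 | data) = 0, P(r = 2 | data) = 2/5, P(r = 3 | data) = 3/5.
Averaging over the posterior, P(yellow next | data) = (1)(2/5) + (2/3)(3/5) = 4/5.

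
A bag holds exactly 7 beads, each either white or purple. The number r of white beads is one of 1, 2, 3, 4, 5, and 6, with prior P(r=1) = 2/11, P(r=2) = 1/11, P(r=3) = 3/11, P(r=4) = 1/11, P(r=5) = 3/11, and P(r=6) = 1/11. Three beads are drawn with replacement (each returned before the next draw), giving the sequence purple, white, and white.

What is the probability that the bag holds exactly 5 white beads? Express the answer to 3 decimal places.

For each hypothesis, P(data | H) works out to: P(data | r = 1) = (6/7)(1/7)(1/7) = 0.017493; P(data | r = 2) = (5/7)(2/7)(2/7) = 0.058309; P(data | r = 3) = (4/7)(3/7)(3/7) = 0.10496; P(data | r = 4) = (3/7)(4/7)(4/7) = 0.13994; P(data | r = 5) = (2/7)(5/7)(5/7) = 0.14577; P(data | r = 6) = (1/7)(6/7)(6/7) = 0.10496.
Weighting by the prior gives 2/11 · 0.017493 = 0.0031805, 1/11 · 0.058309 = 0.0053008, 3/11 · 0.10496 = 0.028624, 1/11 · 0.13994 = 0.012722, 3/11 · 0.14577 = 0.039756, 1/11 · 0.10496 = 0.0095415; summing to 0.099125.
So P(r = 5 | data) = (0.039756) / (0.099125) = 0.40107.

0.401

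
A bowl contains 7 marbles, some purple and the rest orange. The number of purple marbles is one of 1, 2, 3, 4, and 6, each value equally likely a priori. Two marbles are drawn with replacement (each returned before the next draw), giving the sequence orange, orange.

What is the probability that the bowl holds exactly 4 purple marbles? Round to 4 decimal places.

0.1034

Under each hypothesis, the probability of the observed sequence is: P(data | r = 1) = (6/7)(6/7) = 36/49; P(data | r = 2) = (5/7)(5/7) = 25/49; P(data | r = 3) = (4/7)(4/7) = 16/49; P(data | r = 4) = (3/7)(3/7) = 9/49; P(data | r = 6) = (1/7)(1/7) = 1/49.
The prior-weighted likelihoods are 1/5 · 36/49 = 36/245, 1/5 · 25/49 = 5/49, 1/5 · 16/49 = 16/245, 1/5 · 9/49 = 9/245, 1/5 · 1/49 = 1/245; these sum to 87/245.
By Bayes' rule, P(r = 4 | data) = (9/245) / (87/245) = 3/29.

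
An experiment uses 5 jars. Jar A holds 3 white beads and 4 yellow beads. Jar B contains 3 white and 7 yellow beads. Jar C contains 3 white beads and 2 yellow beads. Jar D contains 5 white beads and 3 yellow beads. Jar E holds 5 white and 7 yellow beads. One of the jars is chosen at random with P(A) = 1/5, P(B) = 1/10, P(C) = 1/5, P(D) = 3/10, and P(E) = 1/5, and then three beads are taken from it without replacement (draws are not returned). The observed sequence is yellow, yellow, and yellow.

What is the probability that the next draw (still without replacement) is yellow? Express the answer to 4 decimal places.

0.4094

Compute the likelihood of the observed sequence for each case: P(data | jar A) = (4/7)(3/6)(2/5) = 0.11429; P(data | jar B) = (7/10)(6/9)(5/8) = 0.29167; P(data | jar C) = (2/5)(1/4)(0/3) = 0; P(data | jar D) = (3/8)(2/7)(1/6) = 0.017857; P(data | jar E) = (7/12)(6/11)(5/10) = 0.15909.
The prior-weighted likelihoods are 1/5 · 0.11429 = 0.022857, 1/10 · 0.29167 = 0.029167, 1/5 · 0 = 0, 3/10 · 0.017857 = 0.0053571, 1/5 · 0.15909 = 0.031818; summing to 0.089199.
Dividing through by the total gives posterior P(jar A | data) = 0.25625, P(jar B | data) = 0.32698, P(jar C | data) = 0, P(jar D | data) = 0.060058, P(jar E | data) = 0.35671.
So P(yellow next | data) = Σ P(yellow next | H) P(H | data) = (1/4)(0.25625) + (4/7)(0.32698) + (0)(0.060058) + (4/9)(0.35671) = 0.40945.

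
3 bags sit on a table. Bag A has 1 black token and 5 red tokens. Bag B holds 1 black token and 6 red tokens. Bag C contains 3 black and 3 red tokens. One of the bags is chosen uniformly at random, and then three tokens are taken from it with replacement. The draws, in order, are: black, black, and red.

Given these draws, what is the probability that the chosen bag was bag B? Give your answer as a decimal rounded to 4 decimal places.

Compute the likelihood of the observed sequence for each case: P(data | bag A) = (1/6)(1/6)(5/6) = 0.023148; P(data | bag B) = (1/7)(1/7)(6/7) = 0.017493; P(data | bag C) = (3/6)(3/6)(3/6) = 0.125.
The prior-weighted likelihoods are 1/3 · 0.023148 = 0.007716, 1/3 · 0.017493 = 0.0058309, 1/3 · 0.125 = 0.041667; with total 0.055214.
Therefore the posterior P(bag B | data) = (0.0058309) / (0.055214) = 0.10561.

0.1056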